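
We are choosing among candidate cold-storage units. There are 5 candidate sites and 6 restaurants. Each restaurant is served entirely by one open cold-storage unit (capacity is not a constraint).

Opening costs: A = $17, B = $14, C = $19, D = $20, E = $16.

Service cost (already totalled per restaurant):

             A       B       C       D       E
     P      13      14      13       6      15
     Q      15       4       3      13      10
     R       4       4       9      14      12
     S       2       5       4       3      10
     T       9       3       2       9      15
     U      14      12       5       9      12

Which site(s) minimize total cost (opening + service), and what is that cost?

For any fixed open set, each restaurant goes to its cheapest open site; total = fixed + service.
{C}: P→C 13, Q→C 3, R→C 9, S→C 4, T→C 2, U→C 5. Service 36; fixed 19; total 55.
{B}: service 42 + fixed 14 = 56
{B, D}: service 29 + fixed 34 = 63
{A, B, C, D, E}: P→D 6, Q→C 3, R→A 4, S→A 2, T→C 2, U→C 5. Service 22; fixed 86; total 108.
No other subset beats 55.

Open C only; minimum total cost 55.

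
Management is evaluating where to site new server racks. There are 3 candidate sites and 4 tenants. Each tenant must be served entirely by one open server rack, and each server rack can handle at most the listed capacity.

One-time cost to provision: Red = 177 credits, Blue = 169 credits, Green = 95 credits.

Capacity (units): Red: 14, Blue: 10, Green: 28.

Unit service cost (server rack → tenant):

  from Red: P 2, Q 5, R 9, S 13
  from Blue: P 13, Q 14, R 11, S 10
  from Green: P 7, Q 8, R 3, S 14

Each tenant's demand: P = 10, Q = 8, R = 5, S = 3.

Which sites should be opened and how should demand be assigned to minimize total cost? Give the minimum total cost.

Open {Green}: P→Green 7·10=70, Q→Green 8·8=64, R→Green 3·5=15, S→Green 14·3=42.
Loads: Green carries 26/28. Service 191; fixed 95; total 286.
Next best feasible plan costs 410.

Minimum total cost: 286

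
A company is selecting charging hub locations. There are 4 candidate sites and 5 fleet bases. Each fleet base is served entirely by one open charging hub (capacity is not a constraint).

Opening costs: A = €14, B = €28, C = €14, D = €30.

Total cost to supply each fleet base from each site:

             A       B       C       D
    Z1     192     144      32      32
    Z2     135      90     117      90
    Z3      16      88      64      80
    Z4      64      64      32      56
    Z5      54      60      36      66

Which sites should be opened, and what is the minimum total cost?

For any fixed open set, each fleet base goes to its cheapest open site; total = fixed + service.
{A, C}: Z1→C 32, Z2→C 117, Z3→A 16, Z4→C 32, Z5→C 36. Service 233; fixed 28; total 261.
{A, B, C}: Z1→C 32, Z2→B 90, Z3→A 16, Z4→C 32, Z5→C 36. Service 206; fixed 56; total 262.
{A, C, D}: Z1→C 32, Z2→D 90, Z3→A 16, Z4→C 32, Z5→C 36. Service 206; fixed 58; total 264.
{A, B, C, D}: service 206 + fixed 86 = 292
No other subset beats 261.

Open A and C; minimum total cost 261.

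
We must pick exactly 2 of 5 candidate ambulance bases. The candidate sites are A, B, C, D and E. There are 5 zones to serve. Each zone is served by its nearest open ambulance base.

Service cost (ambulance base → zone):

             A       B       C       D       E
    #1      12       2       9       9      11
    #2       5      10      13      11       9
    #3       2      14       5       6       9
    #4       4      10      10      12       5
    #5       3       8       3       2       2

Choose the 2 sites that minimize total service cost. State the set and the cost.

Choose A and B; total service cost 16.

With exactly 2 open, each zone uses its cheapest among the chosen.
{A, B}: #1→B 2, #2→A 5, #3→A 2, #4→A 4, #5→A 3. Service cost 16.
{A, D}: service cost 22
{A, C}: service cost 23
Among all 10 size-2 choices, {A, B} is lowest.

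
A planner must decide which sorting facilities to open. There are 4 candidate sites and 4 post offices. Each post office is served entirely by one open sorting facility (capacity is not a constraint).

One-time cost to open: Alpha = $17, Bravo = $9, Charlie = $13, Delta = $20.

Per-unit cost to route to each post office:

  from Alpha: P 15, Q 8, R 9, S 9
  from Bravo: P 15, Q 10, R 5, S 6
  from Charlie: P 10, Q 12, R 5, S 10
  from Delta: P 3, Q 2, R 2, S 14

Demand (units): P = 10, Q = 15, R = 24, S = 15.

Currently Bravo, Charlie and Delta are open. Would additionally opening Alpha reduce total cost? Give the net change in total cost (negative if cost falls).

No — net change +17 (cost rises by 17).

Current service cost with {Bravo, Charlie, Delta}: 198.
Adding Alpha: each post office re-picks its cheapest; new service cost 198, saving 0.
Extra fixed cost: 17. Net change = 17 − 0 = 17.
(Totals: 240 → 257.)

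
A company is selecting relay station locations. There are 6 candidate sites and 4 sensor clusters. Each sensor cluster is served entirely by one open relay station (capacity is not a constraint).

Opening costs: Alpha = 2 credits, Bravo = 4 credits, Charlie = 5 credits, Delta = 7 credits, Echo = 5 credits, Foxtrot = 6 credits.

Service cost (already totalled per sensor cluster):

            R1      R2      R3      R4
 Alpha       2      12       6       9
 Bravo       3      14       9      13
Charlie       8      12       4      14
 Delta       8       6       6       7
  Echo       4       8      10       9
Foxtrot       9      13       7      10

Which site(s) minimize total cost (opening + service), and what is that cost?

For any fixed open set, each sensor cluster goes to its cheapest open site; total = fixed + service.
{Alpha, Delta}: R1→Alpha 2, R2→Delta 6, R3→Alpha 6, R4→Delta 7. Service 21; fixed 9; total 30.
{Alpha}: service 29 + fixed 2 = 31
{Alpha, Echo}: R1→Alpha 2, R2→Echo 8, R3→Alpha 6, R4→Alpha 9. Service 25; fixed 7; total 32.
{Alpha, Bravo, Charlie, Delta, Echo, Foxtrot}: R1→Alpha 2, R2→Delta 6, R3→Charlie 4, R4→Delta 7. Service 19; fixed 29; total 48.
No other subset beats 30.

Open Alpha and Delta; minimum total cost 30.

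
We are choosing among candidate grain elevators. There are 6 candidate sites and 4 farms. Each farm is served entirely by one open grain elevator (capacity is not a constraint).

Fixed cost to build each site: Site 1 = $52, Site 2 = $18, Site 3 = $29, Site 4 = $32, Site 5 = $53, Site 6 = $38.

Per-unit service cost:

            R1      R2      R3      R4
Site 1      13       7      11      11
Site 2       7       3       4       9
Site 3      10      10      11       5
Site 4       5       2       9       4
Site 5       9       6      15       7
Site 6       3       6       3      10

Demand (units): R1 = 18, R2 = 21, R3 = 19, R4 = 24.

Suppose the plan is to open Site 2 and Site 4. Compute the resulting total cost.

Each farm is assigned to its cheapest site among the open ones.
{Site 2, Site 4}: R1→Site 4 5·18=90, R2→Site 4 2·21=42, R3→Site 2 4·19=76, R4→Site 4 4·24=96. Service 304; fixed 50; total 354.

Total cost: 354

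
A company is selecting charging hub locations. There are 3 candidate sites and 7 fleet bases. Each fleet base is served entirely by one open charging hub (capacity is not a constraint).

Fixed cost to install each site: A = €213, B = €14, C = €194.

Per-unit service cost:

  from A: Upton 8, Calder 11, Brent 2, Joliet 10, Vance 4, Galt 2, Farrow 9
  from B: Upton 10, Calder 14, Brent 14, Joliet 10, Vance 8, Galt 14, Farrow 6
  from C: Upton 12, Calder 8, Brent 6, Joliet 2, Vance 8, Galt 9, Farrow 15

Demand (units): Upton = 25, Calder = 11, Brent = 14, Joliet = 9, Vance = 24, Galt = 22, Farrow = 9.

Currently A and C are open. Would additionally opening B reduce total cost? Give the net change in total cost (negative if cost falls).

Yes — net change −13 (cost falls by 13).

Current service cost with {A, C}: 555.
Adding B: each fleet base re-picks its cheapest; new service cost 528, saving 27.
Extra fixed cost: 14. Net change = 14 − 27 = -13.
(Totals: 962 → 949.)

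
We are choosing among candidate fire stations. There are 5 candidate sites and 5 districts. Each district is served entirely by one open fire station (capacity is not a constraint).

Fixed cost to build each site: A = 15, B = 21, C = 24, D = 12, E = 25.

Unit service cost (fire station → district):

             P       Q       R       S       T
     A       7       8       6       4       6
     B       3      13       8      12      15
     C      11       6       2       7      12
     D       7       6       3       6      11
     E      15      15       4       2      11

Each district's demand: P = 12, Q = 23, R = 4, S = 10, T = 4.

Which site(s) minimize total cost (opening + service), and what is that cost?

Open A, B and D; minimum total cost 298.

For any fixed open set, each district goes to its cheapest open site; total = fixed + service.
{A, B, D}: P→B 3·12=36, Q→D 6·23=138, R→D 3·4=12, S→A 4·10=40, T→A 6·4=24. Service 250; fixed 48; total 298.
{A, B, D, E}: P→B 3·12=36, Q→D 6·23=138, R→D 3·4=12, S→E 2·10=20, T→A 6·4=24. Service 230; fixed 73; total 303.
{A, B, C}: P→B 3·12=36, Q→C 6·23=138, R→C 2·4=8, S→A 4·10=40, T→A 6·4=24. Service 246; fixed 60; total 306.
{A, B, C, D, E}: P→B 3·12=36, Q→C 6·23=138, R→C 2·4=8, S→E 2·10=20, T→A 6·4=24. Service 226; fixed 97; total 323.
No other subset beats 298.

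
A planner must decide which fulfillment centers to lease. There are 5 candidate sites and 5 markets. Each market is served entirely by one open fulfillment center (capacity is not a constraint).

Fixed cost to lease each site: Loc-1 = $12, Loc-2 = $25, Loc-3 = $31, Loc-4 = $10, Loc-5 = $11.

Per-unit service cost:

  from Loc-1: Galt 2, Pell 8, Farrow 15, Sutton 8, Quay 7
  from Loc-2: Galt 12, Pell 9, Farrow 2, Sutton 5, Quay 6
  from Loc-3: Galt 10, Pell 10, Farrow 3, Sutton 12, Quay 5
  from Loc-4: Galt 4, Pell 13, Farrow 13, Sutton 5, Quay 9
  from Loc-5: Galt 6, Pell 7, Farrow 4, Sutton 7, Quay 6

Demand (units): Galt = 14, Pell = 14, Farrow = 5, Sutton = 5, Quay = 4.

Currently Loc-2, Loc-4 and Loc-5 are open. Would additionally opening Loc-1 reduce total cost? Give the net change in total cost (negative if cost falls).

Current service cost with {Loc-2, Loc-4, Loc-5}: 213.
Adding Loc-1: each market re-picks its cheapest; new service cost 185, saving 28.
Extra fixed cost: 12. Net change = 12 − 28 = -16.
(Totals: 259 → 243.)

Yes — net change −16 (cost falls by 16).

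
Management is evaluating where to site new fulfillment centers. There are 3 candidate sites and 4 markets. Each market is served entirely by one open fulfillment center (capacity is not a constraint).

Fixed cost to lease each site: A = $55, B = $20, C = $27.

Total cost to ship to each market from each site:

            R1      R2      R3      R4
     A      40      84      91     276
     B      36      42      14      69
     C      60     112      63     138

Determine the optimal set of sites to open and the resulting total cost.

Open B only; minimum total cost 181.

For any fixed open set, each market goes to its cheapest open site; total = fixed + service.
{B}: R1→B 36, R2→B 42, R3→B 14, R4→B 69. Service 161; fixed 20; total 181.
{B, C}: R1→B 36, R2→B 42, R3→B 14, R4→B 69. Service 161; fixed 47; total 208.
{A, B}: service 161 + fixed 75 = 236
{A, B, C}: service 161 + fixed 102 = 263
(All 7 nonempty subsets were checked; B only is lowest.)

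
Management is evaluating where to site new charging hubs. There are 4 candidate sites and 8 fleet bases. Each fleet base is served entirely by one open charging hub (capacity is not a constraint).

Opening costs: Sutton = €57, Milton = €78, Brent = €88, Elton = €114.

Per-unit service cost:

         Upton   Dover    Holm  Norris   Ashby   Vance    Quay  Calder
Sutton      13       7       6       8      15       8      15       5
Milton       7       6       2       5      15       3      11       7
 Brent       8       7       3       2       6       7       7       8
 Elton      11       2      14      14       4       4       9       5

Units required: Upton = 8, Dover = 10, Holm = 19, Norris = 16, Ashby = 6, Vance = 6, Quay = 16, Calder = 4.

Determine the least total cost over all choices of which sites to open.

For any fixed open set, each fleet base goes to its cheapest open site; total = fixed + service.
{Brent}: Upton→Brent 8·8=64, Dover→Brent 7·10=70, Holm→Brent 3·19=57, Norris→Brent 2·16=32, Ashby→Brent 6·6=36, Vance→Brent 7·6=42, Quay→Brent 7·16=112, Calder→Brent 8·4=32. Service 445; fixed 88; total 533.
{Milton, Brent}: Upton→Milton 7·8=56, Dover→Milton 6·10=60, Holm→Milton 2·19=38, Norris→Brent 2·16=32, Ashby→Brent 6·6=36, Vance→Milton 3·6=18, Quay→Brent 7·16=112, Calder→Milton 7·4=28. Service 380; fixed 166; total 546.
{Brent, Elton}: service 353 + fixed 202 = 555
{Sutton, Milton, Brent, Elton}: service 320 + fixed 337 = 657
No other subset beats 533.

Minimum total cost: 533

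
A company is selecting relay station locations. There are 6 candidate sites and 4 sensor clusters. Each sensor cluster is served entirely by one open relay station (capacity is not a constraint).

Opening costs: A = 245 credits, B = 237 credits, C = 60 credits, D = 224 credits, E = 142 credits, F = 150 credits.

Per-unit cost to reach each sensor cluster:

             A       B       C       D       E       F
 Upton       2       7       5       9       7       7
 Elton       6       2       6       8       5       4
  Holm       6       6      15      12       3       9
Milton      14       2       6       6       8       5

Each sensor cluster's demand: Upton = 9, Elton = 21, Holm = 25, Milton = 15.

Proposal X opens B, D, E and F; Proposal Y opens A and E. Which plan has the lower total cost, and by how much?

Proposal X: {B, D, E, F}: Upton→B 7·9=63, Elton→B 2·21=42, Holm→E 3·25=75, Milton→B 2·15=30. Service 210; fixed 753; total 963.
Proposal Y: {A, E}: Upton→A 2·9=18, Elton→E 5·21=105, Holm→E 3·25=75, Milton→E 8·15=120. Service 318; fixed 387; total 705.
Difference: |963 − 705| = 258.

Proposal Y is cheaper by 258.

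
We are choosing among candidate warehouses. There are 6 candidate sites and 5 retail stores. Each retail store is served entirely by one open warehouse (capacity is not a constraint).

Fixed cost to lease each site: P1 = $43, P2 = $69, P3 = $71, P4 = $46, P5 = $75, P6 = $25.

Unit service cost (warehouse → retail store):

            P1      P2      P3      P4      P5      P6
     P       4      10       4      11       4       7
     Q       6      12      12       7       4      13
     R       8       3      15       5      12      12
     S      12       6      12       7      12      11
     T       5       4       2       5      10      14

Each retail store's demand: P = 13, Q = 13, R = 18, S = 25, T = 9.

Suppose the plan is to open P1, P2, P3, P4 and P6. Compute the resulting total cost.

Each retail store is assigned to its cheapest site among the open ones.
{P1, P2, P3, P4, P6}: P→P1 4·13=52, Q→P1 6·13=78, R→P2 3·18=54, S→P2 6·25=150, T→P3 2·9=18. Service 352; fixed 254; total 606.

Total cost: 606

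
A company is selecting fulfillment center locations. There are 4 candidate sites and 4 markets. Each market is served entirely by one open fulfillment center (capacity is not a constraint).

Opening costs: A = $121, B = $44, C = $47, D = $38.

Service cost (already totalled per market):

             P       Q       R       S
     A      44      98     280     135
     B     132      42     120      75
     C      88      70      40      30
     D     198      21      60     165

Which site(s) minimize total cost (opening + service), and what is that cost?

For any fixed open set, each market goes to its cheapest open site; total = fixed + service.
{C, D}: P→C 88, Q→D 21, R→C 40, S→C 30. Service 179; fixed 85; total 264.
{C}: P→C 88, Q→C 70, R→C 40, S→C 30. Service 228; fixed 47; total 275.
{B, C}: service 200 + fixed 91 = 291
{A, B, C, D}: P→A 44, Q→D 21, R→C 40, S→C 30. Service 135; fixed 250; total 385.
No other subset beats 264.

Open C and D; minimum total cost 264.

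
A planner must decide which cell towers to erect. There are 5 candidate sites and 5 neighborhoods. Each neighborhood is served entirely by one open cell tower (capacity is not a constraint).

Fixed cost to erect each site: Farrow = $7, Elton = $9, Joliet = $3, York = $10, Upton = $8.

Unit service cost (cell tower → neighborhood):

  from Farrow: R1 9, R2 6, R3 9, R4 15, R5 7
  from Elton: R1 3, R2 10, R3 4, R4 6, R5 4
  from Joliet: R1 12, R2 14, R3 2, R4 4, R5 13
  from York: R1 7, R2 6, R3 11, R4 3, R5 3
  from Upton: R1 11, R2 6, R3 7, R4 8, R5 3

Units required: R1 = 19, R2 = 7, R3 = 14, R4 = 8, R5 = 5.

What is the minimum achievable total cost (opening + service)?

Minimum total cost: 188

For any fixed open set, each neighborhood goes to its cheapest open site; total = fixed + service.
{Elton, Joliet, York}: R1→Elton 3·19=57, R2→York 6·7=42, R3→Joliet 2·14=28, R4→York 3·8=24, R5→York 3·5=15. Service 166; fixed 22; total 188.
{Elton, Joliet, Upton}: R1→Elton 3·19=57, R2→Upton 6·7=42, R3→Joliet 2·14=28, R4→Joliet 4·8=32, R5→Upton 3·5=15. Service 174; fixed 20; total 194.
{Farrow, Elton, Joliet, York}: service 166 + fixed 29 = 195
{Farrow, Elton, Joliet, York, Upton}: service 166 + fixed 37 = 203
No other subset beats 188.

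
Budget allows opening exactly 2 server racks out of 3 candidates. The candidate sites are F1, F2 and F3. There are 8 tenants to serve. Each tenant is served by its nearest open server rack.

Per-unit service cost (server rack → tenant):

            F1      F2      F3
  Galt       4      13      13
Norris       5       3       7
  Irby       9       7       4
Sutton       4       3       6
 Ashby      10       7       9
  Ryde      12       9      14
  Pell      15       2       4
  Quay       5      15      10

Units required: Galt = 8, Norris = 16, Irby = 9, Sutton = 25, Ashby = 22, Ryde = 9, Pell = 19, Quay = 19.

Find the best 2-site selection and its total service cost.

Choose F1 and F2; total service cost 586.

With exactly 2 open, each tenant uses its cheapest among the chosen.
{F1, F2}: Galt→F1 4·8=32, Norris→F2 3·16=48, Irby→F2 7·9=63, Sutton→F2 3·25=75, Ashby→F2 7·22=154, Ryde→F2 9·9=81, Pell→F2 2·19=38, Quay→F1 5·19=95. Service cost 586.
{F1, F3}: service cost 725
{F2, F3}: service cost 726
Among all 3 size-2 choices, {F1, F2} is lowest.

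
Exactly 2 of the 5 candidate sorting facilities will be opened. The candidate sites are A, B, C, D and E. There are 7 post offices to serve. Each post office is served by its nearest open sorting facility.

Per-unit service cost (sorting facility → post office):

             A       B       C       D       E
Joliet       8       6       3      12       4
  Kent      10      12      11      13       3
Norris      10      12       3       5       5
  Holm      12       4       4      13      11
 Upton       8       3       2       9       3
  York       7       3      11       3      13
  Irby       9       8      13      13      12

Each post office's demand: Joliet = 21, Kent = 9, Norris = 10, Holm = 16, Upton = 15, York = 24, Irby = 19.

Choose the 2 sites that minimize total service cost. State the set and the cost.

Choose B and E; total service cost 494.

With exactly 2 open, each post office uses its cheapest among the chosen.
{B, E}: Joliet→E 4·21=84, Kent→E 3·9=27, Norris→E 5·10=50, Holm→B 4·16=64, Upton→B 3·15=45, York→B 3·24=72, Irby→B 8·19=152. Service cost 494.
{B, C}: service cost 510
{C, D}: service cost 605
Among all 10 size-2 choices, {B, E} is lowest.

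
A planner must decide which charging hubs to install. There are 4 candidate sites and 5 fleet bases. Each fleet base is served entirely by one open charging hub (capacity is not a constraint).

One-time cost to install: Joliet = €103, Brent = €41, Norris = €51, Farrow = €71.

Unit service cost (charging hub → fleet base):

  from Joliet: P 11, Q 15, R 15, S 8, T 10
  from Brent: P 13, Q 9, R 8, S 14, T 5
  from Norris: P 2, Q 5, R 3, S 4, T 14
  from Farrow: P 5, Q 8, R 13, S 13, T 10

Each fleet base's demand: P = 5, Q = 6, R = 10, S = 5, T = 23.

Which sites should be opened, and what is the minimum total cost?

For any fixed open set, each fleet base goes to its cheapest open site; total = fixed + service.
{Brent, Norris}: P→Norris 2·5=10, Q→Norris 5·6=30, R→Norris 3·10=30, S→Norris 4·5=20, T→Brent 5·23=115. Service 205; fixed 92; total 297.
{Brent, Norris, Farrow}: service 205 + fixed 163 = 368
{Joliet, Brent, Norris}: P→Norris 2·5=10, Q→Norris 5·6=30, R→Norris 3·10=30, S→Norris 4·5=20, T→Brent 5·23=115. Service 205; fixed 195; total 400.
{Joliet, Brent, Norris, Farrow}: service 205 + fixed 266 = 471
(All 15 nonempty subsets were checked; Brent and Norris is lowest.)

Open Brent and Norris; minimum total cost 297.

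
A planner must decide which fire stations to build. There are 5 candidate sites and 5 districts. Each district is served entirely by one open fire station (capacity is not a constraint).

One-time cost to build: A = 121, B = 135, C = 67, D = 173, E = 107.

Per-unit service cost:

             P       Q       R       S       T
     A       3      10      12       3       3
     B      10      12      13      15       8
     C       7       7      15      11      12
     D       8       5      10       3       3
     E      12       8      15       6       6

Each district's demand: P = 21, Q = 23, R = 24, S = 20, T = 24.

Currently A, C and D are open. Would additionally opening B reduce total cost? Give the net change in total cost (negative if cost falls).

Current service cost with {A, C, D}: 550.
Adding B: each district re-picks its cheapest; new service cost 550, saving 0.
Extra fixed cost: 135. Net change = 135 − 0 = 135.
(Totals: 911 → 1046.)

No — net change +135 (cost rises by 135).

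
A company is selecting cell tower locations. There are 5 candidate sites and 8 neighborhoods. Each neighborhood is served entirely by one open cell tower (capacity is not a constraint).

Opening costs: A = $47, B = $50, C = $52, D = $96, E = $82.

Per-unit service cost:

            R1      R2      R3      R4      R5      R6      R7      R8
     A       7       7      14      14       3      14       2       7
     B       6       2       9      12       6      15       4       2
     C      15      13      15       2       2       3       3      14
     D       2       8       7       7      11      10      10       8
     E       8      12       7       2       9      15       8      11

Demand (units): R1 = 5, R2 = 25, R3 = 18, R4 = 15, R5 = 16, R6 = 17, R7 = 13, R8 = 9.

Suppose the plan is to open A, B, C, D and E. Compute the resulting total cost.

Each neighborhood is assigned to its cheapest site among the open ones.
{A, B, C, D, E}: R1→D 2·5=10, R2→B 2·25=50, R3→D 7·18=126, R4→C 2·15=30, R5→C 2·16=32, R6→C 3·17=51, R7→A 2·13=26, R8→B 2·9=18. Service 343; fixed 327; total 670.

Total cost: 670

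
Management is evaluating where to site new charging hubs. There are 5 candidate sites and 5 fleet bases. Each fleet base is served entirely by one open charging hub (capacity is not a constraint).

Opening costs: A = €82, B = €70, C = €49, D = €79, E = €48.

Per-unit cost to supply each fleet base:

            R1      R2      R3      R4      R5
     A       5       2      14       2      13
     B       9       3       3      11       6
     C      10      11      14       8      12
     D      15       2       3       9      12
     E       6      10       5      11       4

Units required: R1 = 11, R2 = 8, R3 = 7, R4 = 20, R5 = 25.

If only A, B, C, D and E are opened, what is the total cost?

Total cost: 560

Each fleet base is assigned to its cheapest site among the open ones.
{A, B, C, D, E}: R1→A 5·11=55, R2→A 2·8=16, R3→B 3·7=21, R4→A 2·20=40, R5→E 4·25=100. Service 232; fixed 328; total 560.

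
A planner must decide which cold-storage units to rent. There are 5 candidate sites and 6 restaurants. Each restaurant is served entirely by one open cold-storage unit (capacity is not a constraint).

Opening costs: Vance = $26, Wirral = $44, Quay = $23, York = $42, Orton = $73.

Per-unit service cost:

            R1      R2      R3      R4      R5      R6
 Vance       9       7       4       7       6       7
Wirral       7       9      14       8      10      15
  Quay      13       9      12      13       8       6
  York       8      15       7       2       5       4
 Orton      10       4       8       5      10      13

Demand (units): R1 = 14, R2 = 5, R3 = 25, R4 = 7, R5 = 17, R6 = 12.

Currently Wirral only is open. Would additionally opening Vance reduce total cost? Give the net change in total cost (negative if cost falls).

Yes — net change −405 (cost falls by 405).

Current service cost with {Wirral}: 899.
Adding Vance: each restaurant re-picks its cheapest; new service cost 468, saving 431.
Extra fixed cost: 26. Net change = 26 − 431 = -405.
(Totals: 943 → 538.)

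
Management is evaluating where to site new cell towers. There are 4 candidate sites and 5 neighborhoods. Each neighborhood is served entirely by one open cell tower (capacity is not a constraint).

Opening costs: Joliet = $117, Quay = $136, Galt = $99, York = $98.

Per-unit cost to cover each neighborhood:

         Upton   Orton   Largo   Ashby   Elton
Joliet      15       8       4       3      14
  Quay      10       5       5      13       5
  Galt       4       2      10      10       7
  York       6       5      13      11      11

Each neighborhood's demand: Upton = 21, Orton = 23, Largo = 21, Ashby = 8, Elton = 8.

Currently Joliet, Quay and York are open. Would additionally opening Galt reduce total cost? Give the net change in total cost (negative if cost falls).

Yes — net change −12 (cost falls by 12).

Current service cost with {Joliet, Quay, York}: 389.
Adding Galt: each neighborhood re-picks its cheapest; new service cost 278, saving 111.
Extra fixed cost: 99. Net change = 99 − 111 = -12.
(Totals: 740 → 728.)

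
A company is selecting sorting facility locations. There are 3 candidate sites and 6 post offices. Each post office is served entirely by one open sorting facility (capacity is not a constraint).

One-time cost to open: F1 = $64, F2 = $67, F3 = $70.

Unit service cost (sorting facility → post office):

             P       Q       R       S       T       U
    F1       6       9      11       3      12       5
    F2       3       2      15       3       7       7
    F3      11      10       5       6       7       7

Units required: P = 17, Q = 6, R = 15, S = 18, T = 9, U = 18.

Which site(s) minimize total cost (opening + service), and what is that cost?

For any fixed open set, each post office goes to its cheapest open site; total = fixed + service.
{F2, F3}: P→F2 3·17=51, Q→F2 2·6=12, R→F3 5·15=75, S→F2 3·18=54, T→F2 7·9=63, U→F2 7·18=126. Service 381; fixed 137; total 518.
{F1, F2, F3}: P→F2 3·17=51, Q→F2 2·6=12, R→F3 5·15=75, S→F1 3·18=54, T→F2 7·9=63, U→F1 5·18=90. Service 345; fixed 201; total 546.
{F1, F2}: service 435 + fixed 131 = 566
{F1}: P→F1 6·17=102, Q→F1 9·6=54, R→F1 11·15=165, S→F1 3·18=54, T→F1 12·9=108, U→F1 5·18=90. Service 573; fixed 64; total 637.
No other subset beats 518.

Open F2 and F3; minimum total cost 518.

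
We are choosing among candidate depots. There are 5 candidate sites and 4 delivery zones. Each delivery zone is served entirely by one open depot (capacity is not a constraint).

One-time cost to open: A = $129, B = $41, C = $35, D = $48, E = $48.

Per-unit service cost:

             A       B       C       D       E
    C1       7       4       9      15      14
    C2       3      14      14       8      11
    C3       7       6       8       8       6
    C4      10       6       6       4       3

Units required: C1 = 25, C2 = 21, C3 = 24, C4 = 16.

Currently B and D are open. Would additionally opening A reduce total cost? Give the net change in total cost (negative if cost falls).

Current service cost with {B, D}: 476.
Adding A: each delivery zone re-picks its cheapest; new service cost 371, saving 105.
Extra fixed cost: 129. Net change = 129 − 105 = 24.
(Totals: 565 → 589.)

No — net change +24 (cost rises by 24).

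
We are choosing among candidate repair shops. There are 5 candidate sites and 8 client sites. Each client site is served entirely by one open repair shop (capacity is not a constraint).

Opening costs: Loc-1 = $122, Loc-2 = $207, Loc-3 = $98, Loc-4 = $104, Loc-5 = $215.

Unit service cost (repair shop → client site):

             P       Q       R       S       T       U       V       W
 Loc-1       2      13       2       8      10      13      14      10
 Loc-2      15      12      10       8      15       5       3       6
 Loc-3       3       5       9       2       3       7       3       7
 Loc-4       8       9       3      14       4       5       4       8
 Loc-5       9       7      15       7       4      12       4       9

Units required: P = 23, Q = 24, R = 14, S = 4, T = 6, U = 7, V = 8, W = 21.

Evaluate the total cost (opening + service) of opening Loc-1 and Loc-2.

Total cost: 968

Each client site is assigned to its cheapest site among the open ones.
{Loc-1, Loc-2}: P→Loc-1 2·23=46, Q→Loc-2 12·24=288, R→Loc-1 2·14=28, S→Loc-1 8·4=32, T→Loc-1 10·6=60, U→Loc-2 5·7=35, V→Loc-2 3·8=24, W→Loc-2 6·21=126. Service 639; fixed 329; total 968.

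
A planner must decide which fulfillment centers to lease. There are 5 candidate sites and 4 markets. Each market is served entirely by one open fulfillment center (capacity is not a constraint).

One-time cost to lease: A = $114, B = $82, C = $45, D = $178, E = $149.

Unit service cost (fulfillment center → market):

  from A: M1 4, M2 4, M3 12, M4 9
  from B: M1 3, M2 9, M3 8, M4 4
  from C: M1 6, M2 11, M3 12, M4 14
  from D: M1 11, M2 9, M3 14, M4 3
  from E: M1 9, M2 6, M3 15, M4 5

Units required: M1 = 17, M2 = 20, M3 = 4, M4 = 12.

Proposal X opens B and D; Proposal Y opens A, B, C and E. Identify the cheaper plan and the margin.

Proposal X: {B, D}: M1→B 3·17=51, M2→B 9·20=180, M3→B 8·4=32, M4→D 3·12=36. Service 299; fixed 260; total 559.
Proposal Y: {A, B, C, E}: M1→B 3·17=51, M2→A 4·20=80, M3→B 8·4=32, M4→B 4·12=48. Service 211; fixed 390; total 601.
Difference: |559 − 601| = 42.

Proposal X is cheaper by 42.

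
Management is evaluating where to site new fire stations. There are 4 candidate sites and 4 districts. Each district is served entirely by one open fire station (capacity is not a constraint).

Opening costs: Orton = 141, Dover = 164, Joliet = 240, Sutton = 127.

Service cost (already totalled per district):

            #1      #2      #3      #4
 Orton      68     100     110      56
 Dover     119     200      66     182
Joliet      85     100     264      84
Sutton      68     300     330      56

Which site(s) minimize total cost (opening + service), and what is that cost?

Open Orton only; minimum total cost 475.

For any fixed open set, each district goes to its cheapest open site; total = fixed + service.
{Orton}: #1→Orton 68, #2→Orton 100, #3→Orton 110, #4→Orton 56. Service 334; fixed 141; total 475.
{Orton, Dover}: #1→Orton 68, #2→Orton 100, #3→Dover 66, #4→Orton 56. Service 290; fixed 305; total 595.
{Orton, Sutton}: service 334 + fixed 268 = 602
{Orton, Dover, Joliet, Sutton}: service 290 + fixed 672 = 962
(All 15 nonempty subsets were checked; Orton only is lowest.)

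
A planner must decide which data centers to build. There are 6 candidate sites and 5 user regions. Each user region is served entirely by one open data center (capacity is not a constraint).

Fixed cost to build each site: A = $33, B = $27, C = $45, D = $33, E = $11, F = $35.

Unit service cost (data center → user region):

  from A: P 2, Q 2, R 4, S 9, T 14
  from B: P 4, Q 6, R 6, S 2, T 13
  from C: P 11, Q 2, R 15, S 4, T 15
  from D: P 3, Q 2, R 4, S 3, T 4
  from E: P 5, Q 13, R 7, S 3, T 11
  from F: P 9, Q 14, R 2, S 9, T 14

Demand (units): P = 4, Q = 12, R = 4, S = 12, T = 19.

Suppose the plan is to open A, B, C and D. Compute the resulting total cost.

Total cost: 286

Each user region is assigned to its cheapest site among the open ones.
{A, B, C, D}: P→A 2·4=8, Q→A 2·12=24, R→A 4·4=16, S→B 2·12=24, T→D 4·19=76. Service 148; fixed 138; total 286.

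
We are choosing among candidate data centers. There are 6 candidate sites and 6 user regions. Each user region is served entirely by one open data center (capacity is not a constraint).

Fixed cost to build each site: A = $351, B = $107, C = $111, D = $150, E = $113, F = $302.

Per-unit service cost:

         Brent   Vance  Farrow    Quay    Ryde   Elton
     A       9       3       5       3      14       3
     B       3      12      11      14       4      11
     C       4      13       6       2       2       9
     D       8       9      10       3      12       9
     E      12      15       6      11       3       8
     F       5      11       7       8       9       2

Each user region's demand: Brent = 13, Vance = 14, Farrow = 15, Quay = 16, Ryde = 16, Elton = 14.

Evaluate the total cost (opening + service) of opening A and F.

Total cost: 1055

Each user region is assigned to its cheapest site among the open ones.
{A, F}: Brent→F 5·13=65, Vance→A 3·14=42, Farrow→A 5·15=75, Quay→A 3·16=48, Ryde→F 9·16=144, Elton→F 2·14=28. Service 402; fixed 653; total 1055.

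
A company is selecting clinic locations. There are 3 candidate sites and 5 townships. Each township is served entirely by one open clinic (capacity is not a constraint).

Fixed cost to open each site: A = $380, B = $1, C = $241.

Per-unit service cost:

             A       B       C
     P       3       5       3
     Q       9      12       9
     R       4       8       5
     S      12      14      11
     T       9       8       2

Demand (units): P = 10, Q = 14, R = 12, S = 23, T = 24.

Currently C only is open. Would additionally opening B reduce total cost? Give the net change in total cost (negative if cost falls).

No — net change +1 (cost rises by 1).

Current service cost with {C}: 517.
Adding B: each township re-picks its cheapest; new service cost 517, saving 0.
Extra fixed cost: 1. Net change = 1 − 0 = 1.
(Totals: 758 → 759.)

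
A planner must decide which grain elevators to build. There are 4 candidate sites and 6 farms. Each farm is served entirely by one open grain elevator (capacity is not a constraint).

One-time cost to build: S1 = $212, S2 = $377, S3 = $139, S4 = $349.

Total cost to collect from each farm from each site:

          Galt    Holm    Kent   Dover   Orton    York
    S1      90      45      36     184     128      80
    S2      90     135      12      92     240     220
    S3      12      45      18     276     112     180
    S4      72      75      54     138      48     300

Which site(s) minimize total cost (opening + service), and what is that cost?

Open S1 only; minimum total cost 775.

For any fixed open set, each farm goes to its cheapest open site; total = fixed + service.
{S1}: Galt→S1 90, Holm→S1 45, Kent→S1 36, Dover→S1 184, Orton→S1 128, York→S1 80. Service 563; fixed 212; total 775.
{S3}: Galt→S3 12, Holm→S3 45, Kent→S3 18, Dover→S3 276, Orton→S3 112, York→S3 180. Service 643; fixed 139; total 782.
{S1, S3}: Galt→S3 12, Holm→S1 45, Kent→S3 18, Dover→S1 184, Orton→S3 112, York→S1 80. Service 451; fixed 351; total 802.
{S1, S2, S3, S4}: Galt→S3 12, Holm→S1 45, Kent→S2 12, Dover→S2 92, Orton→S4 48, York→S1 80. Service 289; fixed 1077; total 1366.
No other subset beats 775.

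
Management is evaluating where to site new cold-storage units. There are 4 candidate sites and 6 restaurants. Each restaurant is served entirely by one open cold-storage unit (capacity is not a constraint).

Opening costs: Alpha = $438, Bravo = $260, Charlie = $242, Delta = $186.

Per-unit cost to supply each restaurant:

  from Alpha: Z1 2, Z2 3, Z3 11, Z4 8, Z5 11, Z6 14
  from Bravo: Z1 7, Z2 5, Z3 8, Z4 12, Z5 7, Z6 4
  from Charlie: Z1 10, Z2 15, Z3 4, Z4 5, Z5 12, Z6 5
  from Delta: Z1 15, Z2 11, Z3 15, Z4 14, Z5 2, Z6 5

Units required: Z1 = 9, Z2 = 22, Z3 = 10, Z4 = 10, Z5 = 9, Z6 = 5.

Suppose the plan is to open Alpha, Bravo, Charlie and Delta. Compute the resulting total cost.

Total cost: 1338

Each restaurant is assigned to its cheapest site among the open ones.
{Alpha, Bravo, Charlie, Delta}: Z1→Alpha 2·9=18, Z2→Alpha 3·22=66, Z3→Charlie 4·10=40, Z4→Charlie 5·10=50, Z5→Delta 2·9=18, Z6→Bravo 4·5=20. Service 212; fixed 1126; total 1338.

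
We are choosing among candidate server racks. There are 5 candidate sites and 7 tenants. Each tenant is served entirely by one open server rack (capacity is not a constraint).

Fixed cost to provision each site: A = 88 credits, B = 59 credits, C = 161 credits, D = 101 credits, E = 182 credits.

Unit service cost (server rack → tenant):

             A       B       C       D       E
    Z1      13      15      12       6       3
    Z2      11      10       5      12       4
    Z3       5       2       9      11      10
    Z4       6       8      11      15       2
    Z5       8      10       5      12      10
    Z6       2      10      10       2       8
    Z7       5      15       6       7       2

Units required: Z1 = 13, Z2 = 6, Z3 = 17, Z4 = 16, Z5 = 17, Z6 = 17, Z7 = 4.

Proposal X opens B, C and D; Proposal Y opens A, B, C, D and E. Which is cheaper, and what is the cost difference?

Proposal X is cheaper by 113.

Proposal X: {B, C, D}: Z1→D 6·13=78, Z2→C 5·6=30, Z3→B 2·17=34, Z4→B 8·16=128, Z5→C 5·17=85, Z6→D 2·17=34, Z7→C 6·4=24. Service 413; fixed 321; total 734.
Proposal Y: {A, B, C, D, E}: Z1→E 3·13=39, Z2→E 4·6=24, Z3→B 2·17=34, Z4→E 2·16=32, Z5→C 5·17=85, Z6→A 2·17=34, Z7→E 2·4=8. Service 256; fixed 591; total 847.
Difference: |734 − 847| = 113.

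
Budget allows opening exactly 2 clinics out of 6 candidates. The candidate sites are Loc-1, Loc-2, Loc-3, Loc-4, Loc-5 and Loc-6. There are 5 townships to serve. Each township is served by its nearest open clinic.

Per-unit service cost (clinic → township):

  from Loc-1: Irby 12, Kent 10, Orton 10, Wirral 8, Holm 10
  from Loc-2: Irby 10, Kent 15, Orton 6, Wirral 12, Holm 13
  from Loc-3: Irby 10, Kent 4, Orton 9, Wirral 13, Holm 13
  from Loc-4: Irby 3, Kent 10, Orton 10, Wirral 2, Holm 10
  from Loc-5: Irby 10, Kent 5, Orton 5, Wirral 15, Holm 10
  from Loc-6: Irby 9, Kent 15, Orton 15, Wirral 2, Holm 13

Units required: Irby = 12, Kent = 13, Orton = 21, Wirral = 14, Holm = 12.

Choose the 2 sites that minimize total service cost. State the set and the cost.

Choose Loc-4 and Loc-5; total service cost 354.

With exactly 2 open, each township uses its cheapest among the chosen.
{Loc-4, Loc-5}: Irby→Loc-4 3·12=36, Kent→Loc-5 5·13=65, Orton→Loc-5 5·21=105, Wirral→Loc-4 2·14=28, Holm→Loc-4 10·12=120. Service cost 354.
{Loc-3, Loc-4}: service cost 425
{Loc-5, Loc-6}: service cost 426
Among all 15 size-2 choices, {Loc-4, Loc-5} is lowest.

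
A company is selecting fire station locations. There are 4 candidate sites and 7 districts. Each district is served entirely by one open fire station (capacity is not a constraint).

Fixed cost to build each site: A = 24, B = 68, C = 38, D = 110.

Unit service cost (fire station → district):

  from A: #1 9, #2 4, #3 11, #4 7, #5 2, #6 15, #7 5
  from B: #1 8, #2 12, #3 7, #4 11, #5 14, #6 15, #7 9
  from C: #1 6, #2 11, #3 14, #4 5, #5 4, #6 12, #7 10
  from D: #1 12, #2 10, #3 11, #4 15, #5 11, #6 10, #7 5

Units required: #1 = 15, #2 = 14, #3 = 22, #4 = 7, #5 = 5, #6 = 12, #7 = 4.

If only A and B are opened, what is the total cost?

Each district is assigned to its cheapest site among the open ones.
{A, B}: #1→B 8·15=120, #2→A 4·14=56, #3→B 7·22=154, #4→A 7·7=49, #5→A 2·5=10, #6→A 15·12=180, #7→A 5·4=20. Service 589; fixed 92; total 681.

Total cost: 681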